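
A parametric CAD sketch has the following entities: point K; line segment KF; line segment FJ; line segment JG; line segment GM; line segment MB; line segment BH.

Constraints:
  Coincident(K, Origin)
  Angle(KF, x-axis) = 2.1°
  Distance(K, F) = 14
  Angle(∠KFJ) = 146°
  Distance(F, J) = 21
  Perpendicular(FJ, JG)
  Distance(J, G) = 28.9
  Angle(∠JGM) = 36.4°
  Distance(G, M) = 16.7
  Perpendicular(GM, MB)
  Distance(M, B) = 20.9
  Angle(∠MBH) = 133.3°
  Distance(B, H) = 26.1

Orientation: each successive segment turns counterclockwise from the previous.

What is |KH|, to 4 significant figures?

65.20

GM is perpendicular to MB, so MB runs at -0.3000°; with |MB| = 20.9, B = (34.74, 19.43). ∠MBH = 133.3° gives BH at 46.40° from the x-axis; with |BH| = 26.1, H = (52.74, 38.33). Then |KH| = |H − K| = 65.20.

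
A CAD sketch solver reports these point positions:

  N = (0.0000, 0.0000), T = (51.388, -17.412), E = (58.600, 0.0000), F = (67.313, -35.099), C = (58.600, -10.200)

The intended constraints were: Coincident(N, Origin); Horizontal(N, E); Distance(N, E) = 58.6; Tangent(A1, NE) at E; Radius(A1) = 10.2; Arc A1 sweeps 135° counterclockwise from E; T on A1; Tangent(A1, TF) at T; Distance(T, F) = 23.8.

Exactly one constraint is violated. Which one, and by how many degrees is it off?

Tangent(A1, TF) at T — off by 3.00°.

N = (0.00, 0.00) ✓; N.y = 0.00, E.y = 0.00 ✓; |NE| = 58.60 ✓; ∠(CE, EN) = 90.00° ✓; |CE| = 10.20 ✓; bearing(C→T) − bearing(C→E) = 135.0° ✓; |CT| = 10.20 ✓; ∠(CT, TF) = 93.00° ✗; |TF| = 23.80 ✓.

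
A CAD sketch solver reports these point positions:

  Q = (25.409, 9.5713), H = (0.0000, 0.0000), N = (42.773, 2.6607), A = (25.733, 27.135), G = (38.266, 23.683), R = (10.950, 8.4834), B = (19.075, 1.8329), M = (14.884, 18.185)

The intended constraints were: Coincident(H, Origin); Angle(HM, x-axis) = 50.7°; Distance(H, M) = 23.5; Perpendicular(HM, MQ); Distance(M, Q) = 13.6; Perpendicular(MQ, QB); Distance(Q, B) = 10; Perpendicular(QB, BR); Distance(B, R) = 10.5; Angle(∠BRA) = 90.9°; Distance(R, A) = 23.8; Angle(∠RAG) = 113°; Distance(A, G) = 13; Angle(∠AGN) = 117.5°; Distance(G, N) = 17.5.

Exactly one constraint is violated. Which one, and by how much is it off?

Distance(G, N) = 17.5 — off by 4.00.

H = (0.00, 0.00) ✓; HM at 50.70° ✓; |HM| = 23.50 ✓; ∠(HM, MQ) = 90.00° ✓; |MQ| = 13.60 ✓; ∠(MQ, QB) = 90.00° ✓; |QB| = 10.00 ✓; ∠(QB, BR) = 90.00° ✓; |BR| = 10.50 ✓; ∠BRA = 90.90° ✓; |RA| = 23.80 ✓; ∠RAG = 113.0° ✓; |AG| = 13.00 ✓; ∠AGN = 117.5° ✓; |GN| = 21.50 ✗.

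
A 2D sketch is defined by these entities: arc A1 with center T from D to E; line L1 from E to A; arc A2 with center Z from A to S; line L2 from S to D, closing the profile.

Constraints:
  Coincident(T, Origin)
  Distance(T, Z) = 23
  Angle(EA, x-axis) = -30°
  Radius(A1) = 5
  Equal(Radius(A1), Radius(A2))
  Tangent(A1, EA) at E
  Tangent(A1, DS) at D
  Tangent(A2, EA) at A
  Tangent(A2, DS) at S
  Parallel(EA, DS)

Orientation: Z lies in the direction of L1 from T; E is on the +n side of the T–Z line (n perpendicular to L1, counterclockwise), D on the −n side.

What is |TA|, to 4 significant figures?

23.54

The slot axis is L1's direction at -30.0°, so u = (cos -30.0°, sin -30.0°) = (0.8660, -0.5000) and n = (−sin -30.0°, cos -30.0°) = (0.5000, 0.8660). T is at the origin and Z lies 23.0 along u from T, so Z = 23.0·u = (19.92, -11.50). Tangency of A1 to both parallel lines with radius 5.0 puts E and D at T ± 5.0·n: E = (2.500, 4.330), D = (-2.500, -4.330). Equal radii place A and S the same way about Z: A = Z + 5.0·n = (22.42, -7.170), S = Z − 5.0·n = (17.42, -15.83). Then |TA| = |A − T| = 23.54.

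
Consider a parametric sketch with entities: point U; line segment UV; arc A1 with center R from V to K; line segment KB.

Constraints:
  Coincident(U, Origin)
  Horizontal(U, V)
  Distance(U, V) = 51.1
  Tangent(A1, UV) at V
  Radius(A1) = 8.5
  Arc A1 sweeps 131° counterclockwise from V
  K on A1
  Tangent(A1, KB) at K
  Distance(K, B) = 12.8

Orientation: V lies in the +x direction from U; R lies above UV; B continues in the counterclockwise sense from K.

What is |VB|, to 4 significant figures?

23.82

U is at the origin; UV is horizontal with |UV| = 51.1 and V on the +x side, so V = (51.10, 0.000). Since A1 is tangent to UV there, RV ⟂ UV, so R = V + (0, 8.5) = (51.10, 8.500). On A1, V sits at bearing -90° from R; a 131° counterclockwise sweep puts K at bearing 41°, so K = R + 8.5·(cos 41°, sin 41°) = (57.52, 14.08). Since A1 is tangent to KB there, RK ⟂ KB, so KB runs along (−sin 41°, cos 41°); with |KB| = 12.8, B = (49.12, 23.74). Then |VB| = |B − V| = 23.82.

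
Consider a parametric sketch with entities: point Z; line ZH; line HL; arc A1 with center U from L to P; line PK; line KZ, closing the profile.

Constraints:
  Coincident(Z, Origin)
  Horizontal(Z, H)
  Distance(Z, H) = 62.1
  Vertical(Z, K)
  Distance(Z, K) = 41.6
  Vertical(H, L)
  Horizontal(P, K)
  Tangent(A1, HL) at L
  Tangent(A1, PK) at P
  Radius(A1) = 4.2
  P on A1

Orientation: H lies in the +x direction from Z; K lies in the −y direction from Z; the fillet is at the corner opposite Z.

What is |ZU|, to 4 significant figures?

68.93

Z is at the origin; Z and H share the same y with |ZH| = 62.1 and H on the +x side, so H = (62.10, 0.000). Z and K share the same x with |ZK| = 41.6 and K on the −y side, so K = (0.000, -41.60). The virtual corner opposite Z is at (62.10, -41.60). Since A1 is tangent to HL there, UL ⟂ HL and A1 meets PK tangentially, so UP is at right angles to PK, with radius 4.2, so the center U sits 4.2 in from both sides at U = (57.90, -37.40). Then |ZU| = |U − Z| = 68.93.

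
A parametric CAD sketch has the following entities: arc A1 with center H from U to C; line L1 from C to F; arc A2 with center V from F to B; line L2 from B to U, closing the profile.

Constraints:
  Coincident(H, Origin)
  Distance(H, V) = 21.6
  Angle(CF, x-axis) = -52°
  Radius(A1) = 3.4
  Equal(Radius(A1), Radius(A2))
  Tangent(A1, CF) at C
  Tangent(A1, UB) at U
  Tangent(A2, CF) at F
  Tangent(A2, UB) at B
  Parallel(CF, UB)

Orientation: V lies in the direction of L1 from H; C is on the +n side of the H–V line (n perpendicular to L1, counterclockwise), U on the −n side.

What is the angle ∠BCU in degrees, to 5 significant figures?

72.525°

The slot axis is L1's direction at -52.0°, so u = (cos -52.0°, sin -52.0°) = (0.61566, -0.78801) and n = (−sin -52.0°, cos -52.0°) = (0.78801, 0.61566). H is at the origin and V lies 21.6 along u from H, so V = 21.6·u = (13.298, -17.021). Tangency of A1 to both parallel lines with radius 3.4 puts C and U at H ± 3.4·n: C = (2.6792, 2.0932), U = (-2.6792, -2.0932). Equal radii place F and B the same way about V: F = V + 3.4·n = (15.978, -14.928), B = V − 3.4·n = (10.619, -19.114). Then cos ∠BCU = CB·CU / (|CB||CU|), giving 72.525°.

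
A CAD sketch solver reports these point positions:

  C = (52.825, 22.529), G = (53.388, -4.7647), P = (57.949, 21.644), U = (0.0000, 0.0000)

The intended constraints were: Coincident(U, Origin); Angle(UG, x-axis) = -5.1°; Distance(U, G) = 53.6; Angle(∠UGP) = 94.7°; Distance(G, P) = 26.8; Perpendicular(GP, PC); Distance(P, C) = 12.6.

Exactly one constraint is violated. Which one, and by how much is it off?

Distance(P, C) = 12.6 — off by 7.40.

U = (0.00, 0.00) ✓; UG at -5.100° ✓; |UG| = 53.60 ✓; ∠UGP = 94.70° ✓; |GP| = 26.80 ✓; ∠(GP, PC) = 90.00° ✓; |PC| = 5.200 ✗.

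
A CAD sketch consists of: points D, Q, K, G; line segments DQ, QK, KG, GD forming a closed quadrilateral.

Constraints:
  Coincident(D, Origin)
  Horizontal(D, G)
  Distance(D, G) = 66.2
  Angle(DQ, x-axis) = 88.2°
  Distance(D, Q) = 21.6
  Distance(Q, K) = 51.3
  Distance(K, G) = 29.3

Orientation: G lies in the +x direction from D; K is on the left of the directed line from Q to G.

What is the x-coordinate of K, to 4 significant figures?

51.83

D is at the origin; D and G share the same y with |DG| = 66.2 and G in +x, so G = (66.2, 0). DQ runs at 88.2° with |DQ| = 21.6, so Q = (0.6785, 21.59). K is determined by |QK| = 51.3 and |KG| = 29.3 together: it lies at the intersection of circle(Q, 51.3) and circle(G, 29.3). With |QG| = 68.99, the foot of the radical line on QG is 47.35 from Q and the perpendicular offset is √(51.3² − 47.35²) = 19.75. Taking the left-of-QG solution: K = (51.83, 25.53).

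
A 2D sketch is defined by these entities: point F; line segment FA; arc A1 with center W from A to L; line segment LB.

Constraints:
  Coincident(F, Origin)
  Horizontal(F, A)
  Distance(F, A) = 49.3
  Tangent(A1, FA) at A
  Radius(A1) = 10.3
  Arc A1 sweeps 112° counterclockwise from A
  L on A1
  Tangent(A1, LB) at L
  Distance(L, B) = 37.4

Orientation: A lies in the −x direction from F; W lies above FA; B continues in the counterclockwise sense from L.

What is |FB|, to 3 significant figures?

72.6

F is at the origin; F and A share the same y with |FA| = 49.3 and A on the −x side, so A = (-49.3, 0.00). The tangent condition forces WA to be normal to FA, so W = A + (0, 10.3) = (-49.3, 10.3). On A1, A sits at bearing -90° from W; a 112° counterclockwise sweep puts L at bearing 22°, so L = W + 10.3·(cos 22°, sin 22°) = (-39.8, 14.2). A1 meets LB tangentially, so WL is at right angles to LB, so LB runs along (−sin 22°, cos 22°); with |LB| = 37.4, B = (-53.8, 48.8). Then |FB| = |B − F| = 72.6.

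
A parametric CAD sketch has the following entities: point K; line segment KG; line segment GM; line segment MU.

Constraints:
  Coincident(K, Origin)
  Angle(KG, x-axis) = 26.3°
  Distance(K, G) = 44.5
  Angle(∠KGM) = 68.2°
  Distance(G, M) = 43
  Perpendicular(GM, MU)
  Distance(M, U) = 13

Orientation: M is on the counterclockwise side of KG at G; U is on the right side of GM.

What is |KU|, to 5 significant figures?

60.426

K is at the origin; KG runs at 26.3° with length 44.5, so G = 44.5·(cos 26.3°, sin 26.3°) = (39.894, 19.717). ∠KGM = 68.2°, so GM runs at 26.3° + (180° − 68.2°) = 138.10° from the x-axis; with |GM| = 43.0, M = G + 43.0·(cos 138.10°, sin 138.10°) = (7.8882, 48.433). GM is perpendicular to MU; with |MU| = 13.0 on the right of GM, U = M + 13.0·(0.66783, 0.74431) = (16.570, 58.110). Then |KU| = |U − K| = 60.426.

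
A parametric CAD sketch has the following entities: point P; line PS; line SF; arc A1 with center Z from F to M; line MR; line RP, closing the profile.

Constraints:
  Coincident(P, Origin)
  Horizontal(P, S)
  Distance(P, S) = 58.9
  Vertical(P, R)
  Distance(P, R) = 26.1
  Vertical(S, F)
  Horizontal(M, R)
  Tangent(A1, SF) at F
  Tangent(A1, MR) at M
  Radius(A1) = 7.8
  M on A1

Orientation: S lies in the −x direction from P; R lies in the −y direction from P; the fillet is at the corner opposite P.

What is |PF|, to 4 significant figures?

61.68

The virtual corner opposite P is at (-58.90, -26.10). Since A1 is tangent to SF there, ZF ⟂ SF and A1 meets MR tangentially, so ZM is at right angles to MR, with radius 7.8, so the center Z sits 7.8 in from both sides at Z = (-51.10, -18.30). That places the tangent points at F = (-58.90, -18.30) on SF and M = (-51.10, -26.10) on MR. Then |PF| = |F − P| = 61.68.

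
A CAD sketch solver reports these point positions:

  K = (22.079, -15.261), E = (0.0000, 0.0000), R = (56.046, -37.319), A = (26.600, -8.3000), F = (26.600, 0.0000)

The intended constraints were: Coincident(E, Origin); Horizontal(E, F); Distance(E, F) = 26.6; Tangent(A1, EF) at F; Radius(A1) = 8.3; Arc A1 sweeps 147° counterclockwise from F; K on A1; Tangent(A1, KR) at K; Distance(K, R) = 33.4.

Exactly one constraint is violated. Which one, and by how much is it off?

Distance(K, R) = 33.4 — off by 7.10.

E = (0.00, 0.00) ✓; E.y = 0.00, F.y = 0.00 ✓; |EF| = 26.60 ✓; ∠(AF, FE) = 90.00° ✓; |AF| = 8.300 ✓; bearing(A→K) − bearing(A→F) = 147.0° ✓; |AK| = 8.300 ✓; ∠(AK, KR) = 90.00° ✓; |KR| = 40.50 ✗.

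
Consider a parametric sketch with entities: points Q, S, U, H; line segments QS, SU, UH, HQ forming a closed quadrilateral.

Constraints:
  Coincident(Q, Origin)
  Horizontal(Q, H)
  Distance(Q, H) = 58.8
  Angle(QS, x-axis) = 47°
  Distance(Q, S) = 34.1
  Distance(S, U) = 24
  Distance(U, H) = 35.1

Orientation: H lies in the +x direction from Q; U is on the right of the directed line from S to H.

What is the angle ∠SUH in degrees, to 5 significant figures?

92.630°

Q is at the origin; QH is horizontal with |QH| = 58.8 and H in +x, so H = (58.8, 0). QS runs at 47.0° with |QS| = 34.1, so S = (23.256, 24.939). U is determined by |SU| = 24.0 and |UH| = 35.1 together: it lies at the intersection of circle(S, 24.0) and circle(H, 35.1). With |SH| = 43.420, the foot of the radical line on SH is 14.156 from S and the perpendicular offset is √(24.0² − 14.156²) = 19.381. Taking the right-of-SH solution: U = (23.713, 0.94350).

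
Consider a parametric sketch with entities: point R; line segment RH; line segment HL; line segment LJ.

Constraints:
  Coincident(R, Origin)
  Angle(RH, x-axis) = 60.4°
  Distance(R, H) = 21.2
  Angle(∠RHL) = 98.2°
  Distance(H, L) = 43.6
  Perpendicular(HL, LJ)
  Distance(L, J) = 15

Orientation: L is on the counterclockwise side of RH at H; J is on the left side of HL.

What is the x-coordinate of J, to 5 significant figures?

-33.173

∠RHL = 98.2°, so HL runs at 60.4° + (180° − 98.2°) = 142.20° from the x-axis; with |HL| = 43.6, L = H + 43.6·(cos 142.20°, sin 142.20°) = (-23.979, 45.156). HL ⟂ LJ; with |LJ| = 15.0 on the left of HL, J = L + 15.0·(-0.61291, -0.79016) = (-33.173, 33.304). So J.x = -33.173.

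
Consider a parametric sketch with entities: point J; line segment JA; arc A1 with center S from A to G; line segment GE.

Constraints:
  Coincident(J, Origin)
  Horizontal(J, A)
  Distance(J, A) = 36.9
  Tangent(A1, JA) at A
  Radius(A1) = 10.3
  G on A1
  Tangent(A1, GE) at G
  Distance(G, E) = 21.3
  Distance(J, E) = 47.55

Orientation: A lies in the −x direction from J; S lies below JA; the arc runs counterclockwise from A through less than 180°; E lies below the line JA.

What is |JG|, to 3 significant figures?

48.2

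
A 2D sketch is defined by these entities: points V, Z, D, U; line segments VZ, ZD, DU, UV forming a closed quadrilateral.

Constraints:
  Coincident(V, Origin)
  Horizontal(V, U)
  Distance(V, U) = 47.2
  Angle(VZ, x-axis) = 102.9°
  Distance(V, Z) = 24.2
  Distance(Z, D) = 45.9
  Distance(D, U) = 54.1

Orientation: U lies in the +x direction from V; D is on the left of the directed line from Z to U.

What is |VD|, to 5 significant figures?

60.177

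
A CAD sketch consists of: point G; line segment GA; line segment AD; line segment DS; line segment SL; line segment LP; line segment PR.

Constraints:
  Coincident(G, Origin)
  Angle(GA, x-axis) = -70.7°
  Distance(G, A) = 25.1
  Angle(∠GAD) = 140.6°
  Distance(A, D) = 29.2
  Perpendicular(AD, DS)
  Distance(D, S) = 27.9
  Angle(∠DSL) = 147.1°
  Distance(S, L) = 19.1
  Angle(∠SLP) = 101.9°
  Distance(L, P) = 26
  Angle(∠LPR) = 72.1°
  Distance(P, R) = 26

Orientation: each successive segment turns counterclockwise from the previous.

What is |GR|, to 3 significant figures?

30.3

G is at the origin; GA runs at -70.7° with length 25.1, so A = (8.30, -23.7). ∠GAD = 140.6° gives AD at -31.3° from the x-axis; with |AD| = 29.2, D = (33.2, -38.9). AD ⟂ DS, so DS runs at 58.7°; with |DS| = 27.9, S = (47.7, -15.0). ∠DSL = 147.1° gives SL at 91.6° from the x-axis; with |SL| = 19.1, L = (47.2, 4.07). ∠SLP = 101.9° gives LP at 170° from the x-axis; with |LP| = 26.0, P = (21.6, 8.72). ∠LPR = 72.1° gives PR at -82.4° from the x-axis; with |PR| = 26.0, R = (25.1, -17.1). Then |GR| = |R − G| = 30.3.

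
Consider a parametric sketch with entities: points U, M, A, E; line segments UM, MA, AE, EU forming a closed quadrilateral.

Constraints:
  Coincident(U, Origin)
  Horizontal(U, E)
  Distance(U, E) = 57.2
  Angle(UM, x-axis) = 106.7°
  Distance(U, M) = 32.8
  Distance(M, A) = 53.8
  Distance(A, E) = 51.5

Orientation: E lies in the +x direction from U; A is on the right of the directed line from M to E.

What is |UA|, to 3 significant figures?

21.2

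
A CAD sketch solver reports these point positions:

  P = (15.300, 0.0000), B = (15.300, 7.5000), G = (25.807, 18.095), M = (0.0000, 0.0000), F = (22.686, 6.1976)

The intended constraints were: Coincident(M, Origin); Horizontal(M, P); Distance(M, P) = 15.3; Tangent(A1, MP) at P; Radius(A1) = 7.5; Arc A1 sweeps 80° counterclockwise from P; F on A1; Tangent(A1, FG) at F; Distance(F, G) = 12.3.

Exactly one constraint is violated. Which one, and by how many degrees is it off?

Tangent(A1, FG) at F — off by 4.70°.

M = (0.00, 0.00) ✓; M.y = 0.00, P.y = 0.00 ✓; |MP| = 15.30 ✓; ∠(BP, PM) = 90.00° ✓; |BP| = 7.500 ✓; bearing(B→F) − bearing(B→P) = 80.00° ✓; |BF| = 7.500 ✓; ∠(BF, FG) = 94.70° ✗; |FG| = 12.30 ✓.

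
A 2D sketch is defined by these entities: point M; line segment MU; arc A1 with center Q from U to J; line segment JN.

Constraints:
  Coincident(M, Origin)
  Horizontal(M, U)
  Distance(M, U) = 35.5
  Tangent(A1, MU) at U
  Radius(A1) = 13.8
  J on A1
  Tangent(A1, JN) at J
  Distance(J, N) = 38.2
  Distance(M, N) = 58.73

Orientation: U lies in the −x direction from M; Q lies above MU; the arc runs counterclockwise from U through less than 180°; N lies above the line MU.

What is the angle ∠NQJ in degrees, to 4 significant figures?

70.14°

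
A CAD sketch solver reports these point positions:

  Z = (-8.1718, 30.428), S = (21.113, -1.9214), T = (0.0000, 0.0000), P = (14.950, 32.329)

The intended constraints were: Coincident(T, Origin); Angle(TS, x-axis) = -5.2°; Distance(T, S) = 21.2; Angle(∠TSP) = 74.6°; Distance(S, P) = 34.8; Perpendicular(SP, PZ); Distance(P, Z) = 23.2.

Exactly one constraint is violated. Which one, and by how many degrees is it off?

Perpendicular(SP, PZ) — off by 5.50°.

T = (0.00, 0.00) ✓; TS at -5.200° ✓; |TS| = 21.20 ✓; ∠TSP = 74.60° ✓; |SP| = 34.80 ✓; ∠(SP, PZ) = 84.50° ✗; |PZ| = 23.20 ✓.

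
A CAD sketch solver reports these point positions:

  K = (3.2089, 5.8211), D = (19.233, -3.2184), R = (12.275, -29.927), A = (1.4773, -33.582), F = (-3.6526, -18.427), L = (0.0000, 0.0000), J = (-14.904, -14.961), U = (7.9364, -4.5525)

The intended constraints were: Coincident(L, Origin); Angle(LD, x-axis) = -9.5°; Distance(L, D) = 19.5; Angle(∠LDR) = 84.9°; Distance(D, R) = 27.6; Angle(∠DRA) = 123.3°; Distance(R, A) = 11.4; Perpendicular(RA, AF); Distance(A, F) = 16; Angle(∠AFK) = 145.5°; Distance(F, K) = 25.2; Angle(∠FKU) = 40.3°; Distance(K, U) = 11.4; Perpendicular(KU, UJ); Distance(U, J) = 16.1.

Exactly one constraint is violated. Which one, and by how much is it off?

Distance(U, J) = 16.1 — off by 9.00.

L = (0.00, 0.00) ✓; LD at -9.500° ✓; |LD| = 19.50 ✓; ∠LDR = 84.90° ✓; |DR| = 27.60 ✓; ∠DRA = 123.3° ✓; |RA| = 11.40 ✓; ∠(RA, AF) = 90.00° ✓; |AF| = 16.00 ✓; ∠AFK = 145.5° ✓; |FK| = 25.20 ✓; ∠FKU = 40.30° ✓; |KU| = 11.40 ✓; ∠(KU, UJ) = 90.00° ✓; |UJ| = 25.10 ✗.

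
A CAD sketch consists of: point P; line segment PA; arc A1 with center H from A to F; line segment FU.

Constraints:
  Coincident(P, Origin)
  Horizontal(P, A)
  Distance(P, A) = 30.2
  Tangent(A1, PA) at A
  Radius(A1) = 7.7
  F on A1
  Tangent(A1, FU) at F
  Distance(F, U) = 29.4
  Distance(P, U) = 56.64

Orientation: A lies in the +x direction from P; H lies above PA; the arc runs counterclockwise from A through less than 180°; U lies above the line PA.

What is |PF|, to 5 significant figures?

38.073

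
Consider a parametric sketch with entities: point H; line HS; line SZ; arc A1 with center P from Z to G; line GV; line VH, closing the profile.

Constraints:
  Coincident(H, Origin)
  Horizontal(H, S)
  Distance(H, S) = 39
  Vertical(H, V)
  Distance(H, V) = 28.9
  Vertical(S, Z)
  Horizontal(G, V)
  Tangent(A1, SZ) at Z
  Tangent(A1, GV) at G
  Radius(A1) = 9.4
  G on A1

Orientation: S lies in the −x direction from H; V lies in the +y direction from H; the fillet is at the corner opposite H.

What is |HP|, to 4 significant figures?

35.45

HV is vertical with |HV| = 28.9 and V on the +y side, so V = (0.000, 28.90). The virtual corner opposite H is at (-39.00, 28.90). A1 meets SZ tangentially, so PZ is at right angles to SZ and A1 meets GV tangentially, so PG is at right angles to GV, with radius 9.4, so the center P sits 9.4 in from both sides at P = (-29.60, 19.50). Then |HP| = |P − H| = 35.45.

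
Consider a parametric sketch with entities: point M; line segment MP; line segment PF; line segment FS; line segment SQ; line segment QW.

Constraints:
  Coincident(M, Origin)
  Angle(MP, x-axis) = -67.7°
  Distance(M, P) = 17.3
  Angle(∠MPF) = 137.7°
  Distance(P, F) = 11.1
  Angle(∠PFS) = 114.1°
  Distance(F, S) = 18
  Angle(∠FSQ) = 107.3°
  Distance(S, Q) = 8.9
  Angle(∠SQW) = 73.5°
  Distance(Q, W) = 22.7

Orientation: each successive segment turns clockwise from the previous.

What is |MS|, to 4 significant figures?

31.61

M is at the origin; MP runs at -67.7° with length 17.3, so P = (6.565, -16.01). ∠MPF = 137.7° gives PF at -110.0° from the x-axis; with |PF| = 11.1, F = (2.768, -26.44). ∠PFS = 114.1° gives FS at -175.9° from the x-axis; with |FS| = 18.0, S = (-15.19, -27.72). Then |MS| = |S − M| = 31.61.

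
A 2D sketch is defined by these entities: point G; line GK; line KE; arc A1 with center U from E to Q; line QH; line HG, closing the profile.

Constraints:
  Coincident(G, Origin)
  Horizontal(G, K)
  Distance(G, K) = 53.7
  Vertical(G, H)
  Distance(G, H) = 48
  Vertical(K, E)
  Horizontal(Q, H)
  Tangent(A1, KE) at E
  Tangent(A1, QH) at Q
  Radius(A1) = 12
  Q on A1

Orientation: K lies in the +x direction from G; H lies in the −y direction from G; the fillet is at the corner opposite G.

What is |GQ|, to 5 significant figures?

63.584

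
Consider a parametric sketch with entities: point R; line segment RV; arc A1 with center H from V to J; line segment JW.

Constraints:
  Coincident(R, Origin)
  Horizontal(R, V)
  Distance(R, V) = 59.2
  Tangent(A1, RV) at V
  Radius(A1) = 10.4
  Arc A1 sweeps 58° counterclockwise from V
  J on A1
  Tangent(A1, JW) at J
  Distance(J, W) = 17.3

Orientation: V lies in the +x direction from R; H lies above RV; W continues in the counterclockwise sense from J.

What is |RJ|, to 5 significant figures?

68.195

R is at the origin; RV is horizontal with |RV| = 59.2 and V on the +x side, so V = (59.200, 0.0000). Tangency of A1 to RV means the radius HV is perpendicular to RV, so H = V + (0, 10.4) = (59.200, 10.400). On A1, V sits at bearing -90° from H; a 58° counterclockwise sweep puts J at bearing -32°, so J = H + 10.4·(cos -32°, sin -32°) = (68.020, 4.8888). Then |RJ| = |J − R| = 68.195.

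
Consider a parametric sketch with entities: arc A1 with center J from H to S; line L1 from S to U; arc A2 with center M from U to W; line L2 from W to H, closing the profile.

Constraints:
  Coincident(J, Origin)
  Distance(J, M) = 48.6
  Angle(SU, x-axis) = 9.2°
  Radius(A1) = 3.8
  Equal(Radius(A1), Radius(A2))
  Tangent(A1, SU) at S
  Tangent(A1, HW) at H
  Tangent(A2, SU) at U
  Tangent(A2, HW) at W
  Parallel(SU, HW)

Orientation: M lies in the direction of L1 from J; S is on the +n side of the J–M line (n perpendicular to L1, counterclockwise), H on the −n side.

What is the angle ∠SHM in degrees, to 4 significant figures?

85.53°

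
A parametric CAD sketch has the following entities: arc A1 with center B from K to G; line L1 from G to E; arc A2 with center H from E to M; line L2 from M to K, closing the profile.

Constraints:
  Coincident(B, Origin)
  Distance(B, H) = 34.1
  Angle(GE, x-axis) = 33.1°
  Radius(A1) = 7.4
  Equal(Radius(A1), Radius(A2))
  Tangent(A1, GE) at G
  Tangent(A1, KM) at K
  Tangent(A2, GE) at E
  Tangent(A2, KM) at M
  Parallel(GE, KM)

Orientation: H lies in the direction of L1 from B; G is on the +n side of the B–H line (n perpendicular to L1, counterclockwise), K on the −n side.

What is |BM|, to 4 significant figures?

34.89

The slot axis is L1's direction at 33.1°, so u = (cos 33.1°, sin 33.1°) = (0.8377, 0.5461) and n = (−sin 33.1°, cos 33.1°) = (-0.5461, 0.8377). B is at the origin and H lies 34.1 along u from B, so H = 34.1·u = (28.57, 18.62). Tangency of A1 to both parallel lines with radius 7.4 puts G and K at B ± 7.4·n: G = (-4.041, 6.199), K = (4.041, -6.199). Equal radii place E and M the same way about H: E = H + 7.4·n = (24.53, 24.82), M = H − 7.4·n = (32.61, 12.42). Then |BM| = |M − B| = 34.89.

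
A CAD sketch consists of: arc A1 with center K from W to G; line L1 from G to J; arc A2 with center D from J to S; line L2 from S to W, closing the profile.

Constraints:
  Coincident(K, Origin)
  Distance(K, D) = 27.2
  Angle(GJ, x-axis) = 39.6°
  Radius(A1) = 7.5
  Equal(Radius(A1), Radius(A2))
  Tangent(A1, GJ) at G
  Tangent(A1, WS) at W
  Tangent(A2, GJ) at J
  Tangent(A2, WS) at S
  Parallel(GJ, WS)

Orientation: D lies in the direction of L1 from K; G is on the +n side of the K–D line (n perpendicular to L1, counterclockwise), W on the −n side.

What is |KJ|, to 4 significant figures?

28.22

The slot axis is L1's direction at 39.6°, so u = (cos 39.6°, sin 39.6°) = (0.7705, 0.6374) and n = (−sin 39.6°, cos 39.6°) = (-0.6374, 0.7705). K is at the origin and D lies 27.2 along u from K, so D = 27.2·u = (20.96, 17.34). Tangency of A1 to both parallel lines with radius 7.5 puts G and W at K ± 7.5·n: G = (-4.781, 5.779), W = (4.781, -5.779). Equal radii place J and S the same way about D: J = D + 7.5·n = (16.18, 23.12), S = D − 7.5·n = (25.74, 11.56). Then |KJ| = |J − K| = 28.22.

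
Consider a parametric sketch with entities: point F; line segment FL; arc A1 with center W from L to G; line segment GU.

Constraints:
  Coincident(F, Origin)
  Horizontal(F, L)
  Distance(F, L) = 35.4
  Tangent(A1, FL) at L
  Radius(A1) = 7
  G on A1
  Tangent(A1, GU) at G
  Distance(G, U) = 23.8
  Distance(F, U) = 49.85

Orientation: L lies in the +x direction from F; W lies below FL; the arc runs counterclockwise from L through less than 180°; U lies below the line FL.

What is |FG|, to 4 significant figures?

30.60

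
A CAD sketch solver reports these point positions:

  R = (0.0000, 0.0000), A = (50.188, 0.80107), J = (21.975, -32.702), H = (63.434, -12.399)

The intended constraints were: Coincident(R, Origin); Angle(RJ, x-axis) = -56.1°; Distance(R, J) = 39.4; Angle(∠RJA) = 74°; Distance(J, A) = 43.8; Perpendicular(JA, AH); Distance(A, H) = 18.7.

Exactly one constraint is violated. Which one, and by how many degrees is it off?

Perpendicular(JA, AH) — off by 4.80°.

R = (0.00, 0.00) ✓; RJ at -56.10° ✓; |RJ| = 39.40 ✓; ∠RJA = 74.00° ✓; |JA| = 43.80 ✓; ∠(JA, AH) = 94.80° ✗; |AH| = 18.70 ✓.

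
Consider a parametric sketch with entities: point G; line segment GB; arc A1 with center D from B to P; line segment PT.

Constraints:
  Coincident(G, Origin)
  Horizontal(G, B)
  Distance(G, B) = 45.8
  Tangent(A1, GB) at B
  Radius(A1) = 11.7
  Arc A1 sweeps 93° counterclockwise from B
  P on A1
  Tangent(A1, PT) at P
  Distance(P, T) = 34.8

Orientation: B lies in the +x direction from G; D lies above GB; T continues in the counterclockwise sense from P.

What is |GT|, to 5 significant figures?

72.893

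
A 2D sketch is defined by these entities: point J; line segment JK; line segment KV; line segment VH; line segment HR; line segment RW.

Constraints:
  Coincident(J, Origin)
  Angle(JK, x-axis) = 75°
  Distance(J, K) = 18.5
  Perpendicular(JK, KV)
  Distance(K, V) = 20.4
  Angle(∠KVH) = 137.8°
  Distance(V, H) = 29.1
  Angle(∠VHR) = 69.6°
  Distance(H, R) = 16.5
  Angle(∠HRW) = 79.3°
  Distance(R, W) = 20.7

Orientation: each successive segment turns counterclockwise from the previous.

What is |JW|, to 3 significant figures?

24.1

J is at the origin; JK runs at 75.0° with length 18.5, so K = (4.79, 17.9). The perpendicularity gives KV at right angles to JK, so KV runs at 165°; with |KV| = 20.4, V = (-14.9, 23.1). ∠KVH = 137.8° gives VH at -153° from the x-axis; with |VH| = 29.1, H = (-40.8, 9.85). ∠VHR = 69.6° gives HR at -42.4° from the x-axis; with |HR| = 16.5, R = (-28.6, -1.28). ∠HRW = 79.3° gives RW at 58.3° from the x-axis; with |RW| = 20.7, W = (-17.7, 16.3). Then |JW| = |W − J| = 24.1.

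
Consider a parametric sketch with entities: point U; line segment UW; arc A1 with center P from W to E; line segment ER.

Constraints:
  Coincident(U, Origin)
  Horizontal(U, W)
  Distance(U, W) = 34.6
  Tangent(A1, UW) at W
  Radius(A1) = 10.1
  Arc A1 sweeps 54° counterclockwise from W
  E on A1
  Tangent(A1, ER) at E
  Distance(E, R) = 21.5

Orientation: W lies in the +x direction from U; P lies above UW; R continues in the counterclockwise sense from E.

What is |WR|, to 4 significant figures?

29.96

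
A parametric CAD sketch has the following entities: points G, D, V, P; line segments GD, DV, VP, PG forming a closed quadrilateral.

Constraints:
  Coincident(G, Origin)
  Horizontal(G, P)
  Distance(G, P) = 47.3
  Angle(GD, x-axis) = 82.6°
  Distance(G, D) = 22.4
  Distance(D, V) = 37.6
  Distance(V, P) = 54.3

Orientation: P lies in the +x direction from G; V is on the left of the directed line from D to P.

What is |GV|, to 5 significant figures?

57.605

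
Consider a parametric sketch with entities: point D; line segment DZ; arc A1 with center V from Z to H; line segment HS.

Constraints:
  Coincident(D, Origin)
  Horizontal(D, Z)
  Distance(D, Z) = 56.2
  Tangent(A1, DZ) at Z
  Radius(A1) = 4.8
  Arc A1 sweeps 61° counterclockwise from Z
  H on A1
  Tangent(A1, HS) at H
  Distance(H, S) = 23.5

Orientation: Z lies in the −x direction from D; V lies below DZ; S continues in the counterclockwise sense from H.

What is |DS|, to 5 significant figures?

75.394

D is at the origin; DZ is horizontal with |DZ| = 56.2 and Z on the −x side, so Z = (-56.200, 0.0000). Tangency of A1 to DZ means the radius VZ is perpendicular to DZ, so V = Z + (0, -4.8) = (-56.200, -4.8000). On A1, Z sits at bearing 90° from V; a 61° counterclockwise sweep puts H at bearing 151°, so H = V + 4.8·(cos 151°, sin 151°) = (-60.398, -2.4729). Tangency of A1 to HS means the radius VH is perpendicular to HS, so HS runs along (−sin 151°, cos 151°); with |HS| = 23.5, S = (-71.791, -23.026). Then |DS| = |S − D| = 75.394.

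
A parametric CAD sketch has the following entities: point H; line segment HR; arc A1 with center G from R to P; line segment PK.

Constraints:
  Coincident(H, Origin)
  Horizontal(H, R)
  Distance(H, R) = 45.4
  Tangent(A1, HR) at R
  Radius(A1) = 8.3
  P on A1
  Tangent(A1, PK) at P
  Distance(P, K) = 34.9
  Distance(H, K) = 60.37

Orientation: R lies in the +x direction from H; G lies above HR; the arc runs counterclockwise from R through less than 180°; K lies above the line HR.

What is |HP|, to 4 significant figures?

54.36

Checks: |GP| = 8.300 ✓; ∠(GP, PK) = 90.00° ✓; |PK| = 34.90 ✓; |HK| = 60.37 ✓.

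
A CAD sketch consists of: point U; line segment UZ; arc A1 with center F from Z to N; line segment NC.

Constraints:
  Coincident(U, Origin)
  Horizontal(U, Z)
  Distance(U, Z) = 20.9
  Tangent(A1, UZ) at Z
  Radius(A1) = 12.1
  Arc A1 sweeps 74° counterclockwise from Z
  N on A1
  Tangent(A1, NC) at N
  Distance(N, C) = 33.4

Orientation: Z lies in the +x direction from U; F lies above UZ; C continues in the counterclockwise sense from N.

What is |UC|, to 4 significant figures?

58.42

U is at the origin; U and Z share the same y with |UZ| = 20.9 and Z on the +x side, so Z = (20.90, 0.000). Tangency of A1 to UZ means the radius FZ is perpendicular to UZ, so F = Z + (0, 12.1) = (20.90, 12.10). On A1, Z sits at bearing -90° from F; a 74° counterclockwise sweep puts N at bearing -16°, so N = F + 12.1·(cos -16°, sin -16°) = (32.53, 8.765). Tangency of A1 to NC means the radius FN is perpendicular to NC, so NC runs along (−sin -16°, cos -16°); with |NC| = 33.4, C = (41.74, 40.87). Then |UC| = |C − U| = 58.42.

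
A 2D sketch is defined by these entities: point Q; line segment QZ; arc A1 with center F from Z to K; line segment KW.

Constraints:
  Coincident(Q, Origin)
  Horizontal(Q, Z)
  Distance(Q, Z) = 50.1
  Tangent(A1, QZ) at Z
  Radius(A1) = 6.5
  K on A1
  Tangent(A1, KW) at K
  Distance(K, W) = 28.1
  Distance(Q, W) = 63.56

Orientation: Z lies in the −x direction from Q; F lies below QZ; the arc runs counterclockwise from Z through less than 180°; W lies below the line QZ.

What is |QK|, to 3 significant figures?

57.0

Q is at the origin; QZ is horizontal with |QZ| = 50.1 and Z on the −x side, so Z = (-50.1, 0.00). Since A1 is tangent to QZ there, FZ ⟂ QZ, so F = Z + (0, -6.5) = (-50.1, -6.50). Since FK ⟂ KW (tangency), |FW| = √(6.5² + 28.1²) = 28.8 regardless of where K sits on A1. So W lies on both circle(Q, 63.56) and circle(F, 28.8); the below-QZ intersection is W = (-52.9, -35.2). K is the foot of the tangent from W: K = (-56.5, -7.34).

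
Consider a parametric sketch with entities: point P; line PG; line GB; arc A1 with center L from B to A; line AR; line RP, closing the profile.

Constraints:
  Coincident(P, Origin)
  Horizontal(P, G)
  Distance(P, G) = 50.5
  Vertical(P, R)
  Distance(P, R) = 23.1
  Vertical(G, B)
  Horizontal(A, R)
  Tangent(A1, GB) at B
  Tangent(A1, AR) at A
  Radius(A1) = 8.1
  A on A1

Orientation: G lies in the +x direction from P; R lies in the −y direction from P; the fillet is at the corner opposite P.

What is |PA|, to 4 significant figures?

48.28

The virtual corner opposite P is at (50.50, -23.10). A1 meets GB tangentially, so LB is at right angles to GB and tangency of A1 to AR means the radius LA is perpendicular to AR, with radius 8.1, so the center L sits 8.1 in from both sides at L = (42.40, -15.00). That places the tangent points at B = (50.50, -15.00) on GB and A = (42.40, -23.10) on AR. Then |PA| = |A − P| = 48.28.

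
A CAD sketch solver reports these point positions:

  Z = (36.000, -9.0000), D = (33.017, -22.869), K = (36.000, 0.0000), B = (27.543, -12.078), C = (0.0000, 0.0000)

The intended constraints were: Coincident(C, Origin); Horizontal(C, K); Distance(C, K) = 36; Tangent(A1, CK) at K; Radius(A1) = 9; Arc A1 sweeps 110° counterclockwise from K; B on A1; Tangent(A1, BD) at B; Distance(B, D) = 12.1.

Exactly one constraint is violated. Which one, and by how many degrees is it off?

Tangent(A1, BD) at B — off by 6.90°.

C = (0.00, 0.00) ✓; C.y = 0.00, K.y = 0.00 ✓; |CK| = 36.00 ✓; ∠(ZK, KC) = 90.00° ✓; |ZK| = 9.000 ✓; bearing(Z→B) − bearing(Z→K) = 110.0° ✓; |ZB| = 9.000 ✓; ∠(ZB, BD) = 83.10° ✗; |BD| = 12.10 ✓.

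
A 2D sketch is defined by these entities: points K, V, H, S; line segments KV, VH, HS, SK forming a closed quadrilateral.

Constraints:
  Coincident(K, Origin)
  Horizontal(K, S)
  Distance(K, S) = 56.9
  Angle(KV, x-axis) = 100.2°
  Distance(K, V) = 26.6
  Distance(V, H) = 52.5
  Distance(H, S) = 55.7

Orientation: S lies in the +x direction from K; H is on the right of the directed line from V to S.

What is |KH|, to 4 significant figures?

25.96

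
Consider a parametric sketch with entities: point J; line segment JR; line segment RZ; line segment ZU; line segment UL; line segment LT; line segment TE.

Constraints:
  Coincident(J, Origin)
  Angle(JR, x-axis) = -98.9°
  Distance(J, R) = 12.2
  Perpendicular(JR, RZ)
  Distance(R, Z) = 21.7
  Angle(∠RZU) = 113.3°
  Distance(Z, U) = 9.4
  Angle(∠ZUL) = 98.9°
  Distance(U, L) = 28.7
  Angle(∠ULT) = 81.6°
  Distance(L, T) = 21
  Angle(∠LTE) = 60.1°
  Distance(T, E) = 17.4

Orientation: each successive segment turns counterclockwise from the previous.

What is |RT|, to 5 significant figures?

8.7245

J is at the origin; JR runs at -98.9° with length 12.2, so R = (-1.8875, -12.053). JR ⟂ RZ, so RZ runs at -8.9000°; with |RZ| = 21.7, Z = (19.551, -15.410). ∠RZU = 113.3° gives ZU at 57.800° from the x-axis; with |ZU| = 9.4, U = (24.560, -7.4561). ∠ZUL = 98.9° gives UL at 138.90° from the x-axis; with |UL| = 28.7, L = (2.9330, 11.411). ∠ULT = 81.6° gives LT at -122.70° from the x-axis; with |LT| = 21.0, T = (-8.4120, -6.2612). Then |RT| = |T − R| = 8.7245.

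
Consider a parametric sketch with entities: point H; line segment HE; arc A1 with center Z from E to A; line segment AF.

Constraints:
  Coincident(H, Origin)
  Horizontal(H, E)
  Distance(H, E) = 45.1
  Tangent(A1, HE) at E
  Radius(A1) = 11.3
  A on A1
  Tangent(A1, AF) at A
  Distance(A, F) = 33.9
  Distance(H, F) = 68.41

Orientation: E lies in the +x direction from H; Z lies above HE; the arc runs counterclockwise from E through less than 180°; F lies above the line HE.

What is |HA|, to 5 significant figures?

57.777

Checks: ∠(ZE, EH) = 90.00° ✓; |ZE| = 11.30 ✓; |ZA| = 11.30 ✓; ∠(ZA, AF) = 90.00° ✓; |AF| = 33.90 ✓; |HF| = 68.41 ✓.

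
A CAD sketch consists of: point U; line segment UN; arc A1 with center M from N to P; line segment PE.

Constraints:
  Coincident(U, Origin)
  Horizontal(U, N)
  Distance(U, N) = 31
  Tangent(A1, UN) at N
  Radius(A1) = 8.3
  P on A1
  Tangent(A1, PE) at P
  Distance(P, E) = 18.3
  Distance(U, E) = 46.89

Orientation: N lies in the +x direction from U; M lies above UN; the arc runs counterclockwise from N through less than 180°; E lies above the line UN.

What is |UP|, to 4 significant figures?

40.25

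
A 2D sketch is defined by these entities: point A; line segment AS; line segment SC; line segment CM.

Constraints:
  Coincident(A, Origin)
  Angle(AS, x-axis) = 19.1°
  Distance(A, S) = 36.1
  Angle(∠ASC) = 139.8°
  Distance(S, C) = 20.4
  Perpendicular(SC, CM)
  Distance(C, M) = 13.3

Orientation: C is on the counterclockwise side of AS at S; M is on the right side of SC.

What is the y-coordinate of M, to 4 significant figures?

22.56

A is at the origin; AS runs at 19.1° with length 36.1, so S = 36.1·(cos 19.1°, sin 19.1°) = (34.11, 11.81). ∠ASC = 139.8°, so SC runs at 19.1° + (180° − 139.8°) = 59.30° from the x-axis; with |SC| = 20.4, C = S + 20.4·(cos 59.30°, sin 59.30°) = (44.53, 29.35). The perpendicularity gives CM at right angles to SC; with |CM| = 13.3 on the right of SC, M = C + 13.3·(0.8599, -0.5105) = (55.96, 22.56). So M.y = 22.56.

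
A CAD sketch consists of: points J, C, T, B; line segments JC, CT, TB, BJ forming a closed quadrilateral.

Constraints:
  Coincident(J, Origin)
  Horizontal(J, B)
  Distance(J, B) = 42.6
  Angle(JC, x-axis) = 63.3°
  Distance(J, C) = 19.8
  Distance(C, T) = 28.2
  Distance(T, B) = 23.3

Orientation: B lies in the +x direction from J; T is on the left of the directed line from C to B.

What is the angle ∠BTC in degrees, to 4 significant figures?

94.83°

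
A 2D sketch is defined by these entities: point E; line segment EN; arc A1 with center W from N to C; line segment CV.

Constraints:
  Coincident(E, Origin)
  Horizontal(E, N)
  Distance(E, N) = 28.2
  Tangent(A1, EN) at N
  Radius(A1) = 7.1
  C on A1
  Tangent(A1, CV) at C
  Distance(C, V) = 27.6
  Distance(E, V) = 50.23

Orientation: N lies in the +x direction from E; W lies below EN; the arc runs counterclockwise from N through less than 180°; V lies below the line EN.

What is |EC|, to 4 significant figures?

24.67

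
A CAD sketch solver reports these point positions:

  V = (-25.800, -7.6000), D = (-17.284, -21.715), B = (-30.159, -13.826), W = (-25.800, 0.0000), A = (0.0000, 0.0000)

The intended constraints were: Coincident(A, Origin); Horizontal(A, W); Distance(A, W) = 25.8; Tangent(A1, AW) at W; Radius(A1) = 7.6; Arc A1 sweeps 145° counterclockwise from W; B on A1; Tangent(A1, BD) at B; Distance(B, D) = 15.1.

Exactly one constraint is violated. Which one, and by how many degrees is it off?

Tangent(A1, BD) at B — off by 3.50°.

A = (0.00, 0.00) ✓; A.y = 0.00, W.y = 0.00 ✓; |AW| = 25.80 ✓; ∠(VW, WA) = 90.00° ✓; |VW| = 7.600 ✓; bearing(V→B) − bearing(V→W) = 145.0° ✓; |VB| = 7.600 ✓; ∠(VB, BD) = 86.50° ✗; |BD| = 15.10 ✓.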